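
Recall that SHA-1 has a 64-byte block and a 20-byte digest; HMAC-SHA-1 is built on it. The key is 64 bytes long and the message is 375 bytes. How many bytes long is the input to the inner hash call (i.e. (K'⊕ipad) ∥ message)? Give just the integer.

Key is 64 ≤ 64 bytes, zero-padded: |K'| = 64.
Inner input = (K'⊕ipad) ∥ m → 64 + 375 = 439 bytes.

439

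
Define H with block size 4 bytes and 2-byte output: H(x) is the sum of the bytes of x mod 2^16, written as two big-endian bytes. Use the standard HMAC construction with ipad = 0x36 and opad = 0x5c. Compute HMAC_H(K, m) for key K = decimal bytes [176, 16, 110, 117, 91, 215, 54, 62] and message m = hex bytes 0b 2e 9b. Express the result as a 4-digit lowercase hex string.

Key decimal bytes [176, 16, 110, 117, 91, 215, 54, 62] = b0 10 6e 75 5b d7 36 3e is 8 bytes > B = 4, so hash it first: H(key) = 03 49, then zero-pad to 4 bytes: K' = 03 49 00 00.
K' ⊕ ipad = 35 7f 36 36.  K' ⊕ opad = 5f 15 5c 5c.
Inner input = (K'⊕ipad) ∥ m = 35 7f 36 36 ∥ 0b 2e 9b.
Inner hash: sum = 53+127+54+54+11+46+155 = 500 → 01 f4.
Outer input = (K'⊕opad) ∥ inner = 5f 15 5c 5c ∥ 01 f4.
Outer hash (tag): sum = 95+21+92+92+1+244 = 545 → 02 21.

0221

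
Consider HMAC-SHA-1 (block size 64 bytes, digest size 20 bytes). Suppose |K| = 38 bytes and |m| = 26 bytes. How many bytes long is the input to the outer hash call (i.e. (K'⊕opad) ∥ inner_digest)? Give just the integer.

84

Key is 38 ≤ 64 bytes, zero-padded: |K'| = 64.
Outer input = (K'⊕opad) ∥ H(inner) → 64 + 20 = 84 bytes.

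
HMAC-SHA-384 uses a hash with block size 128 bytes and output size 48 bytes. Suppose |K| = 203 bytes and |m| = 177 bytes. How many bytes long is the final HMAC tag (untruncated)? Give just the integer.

The tag is one SHA-384 digest: 48 bytes.

48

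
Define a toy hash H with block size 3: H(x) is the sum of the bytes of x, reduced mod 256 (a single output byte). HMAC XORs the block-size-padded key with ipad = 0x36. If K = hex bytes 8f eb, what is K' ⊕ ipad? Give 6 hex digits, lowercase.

b9dd36

Key hex bytes 8f eb is 2 bytes ≤ B = 3; zero-pad to 3 bytes: K' = 8f eb 00.
XOR each byte with 0x36: 8f⊕36=b9, eb⊕36=dd, 00⊕36=36.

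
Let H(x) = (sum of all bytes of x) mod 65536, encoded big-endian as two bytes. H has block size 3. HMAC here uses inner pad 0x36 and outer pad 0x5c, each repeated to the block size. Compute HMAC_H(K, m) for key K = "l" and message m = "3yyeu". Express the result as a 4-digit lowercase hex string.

01af

Key "l" = 6c is 1 byte ≤ B = 3; zero-pad to 3 bytes: K' = 6c 00 00.
K' ⊕ ipad = 5a 36 36.  K' ⊕ opad = 30 5c 5c.
Inner input = (K'⊕ipad) ∥ m = 5a 36 36 ∥ 33 79 79 65 75.
Inner hash: sum = 90+54+54+51+121+121+101+117 = 709 → 02 c5.
Outer input = (K'⊕opad) ∥ inner = 30 5c 5c ∥ 02 c5.
Outer hash (tag): sum = 48+92+92+2+197 = 431 → 01 af.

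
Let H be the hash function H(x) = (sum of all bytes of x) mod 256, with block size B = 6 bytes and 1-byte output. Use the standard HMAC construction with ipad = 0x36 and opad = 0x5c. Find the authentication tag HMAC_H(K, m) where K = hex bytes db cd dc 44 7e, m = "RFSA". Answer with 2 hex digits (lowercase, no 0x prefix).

Key hex bytes db cd dc 44 7e is 5 bytes ≤ B = 6; zero-pad to 6 bytes: K' = db cd dc 44 7e 00.
K' ⊕ ipad = ed fb ea 72 48 36.  K' ⊕ opad = 87 91 80 18 22 5c.
Inner input = (K'⊕ipad) ∥ m = ed fb ea 72 48 36 ∥ 52 46 53 41.
Inner hash: sum = 237+251+234+114+72+54+82+70+83+65 = 1262; mod 256 = 238 → ee.
Outer input = (K'⊕opad) ∥ inner = 87 91 80 18 22 5c ∥ ee.
Outer hash (tag): sum = 135+145+128+24+34+92+238 = 796; mod 256 = 28 → 1c.

1c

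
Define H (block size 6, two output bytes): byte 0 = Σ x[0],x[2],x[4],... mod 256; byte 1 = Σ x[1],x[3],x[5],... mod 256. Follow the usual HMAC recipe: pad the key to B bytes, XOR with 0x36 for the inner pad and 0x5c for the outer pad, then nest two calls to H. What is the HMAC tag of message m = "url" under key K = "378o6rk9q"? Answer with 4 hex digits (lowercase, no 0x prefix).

710a

Key "378o6rk9q" = 33 37 38 6f 36 72 6b 39 71 is 9 bytes > B = 6, so hash it first: H(key) = 7d 51, then zero-pad to 6 bytes: K' = 7d 51 00 00 00 00.
K' ⊕ ipad = 4b 67 36 36 36 36.  K' ⊕ opad = 21 0d 5c 5c 5c 5c.
Inner input = (K'⊕ipad) ∥ m = 4b 67 36 36 36 36 ∥ 75 72 6c.
Inner hash: even-index sum = 408 mod 256 = 152; odd-index sum = 325 mod 256 = 69 → 98 45.
Outer input = (K'⊕opad) ∥ inner = 21 0d 5c 5c 5c 5c ∥ 98 45.
Outer hash (tag): even-index sum = 369 mod 256 = 113; odd-index sum = 266 mod 256 = 10 → 71 0a.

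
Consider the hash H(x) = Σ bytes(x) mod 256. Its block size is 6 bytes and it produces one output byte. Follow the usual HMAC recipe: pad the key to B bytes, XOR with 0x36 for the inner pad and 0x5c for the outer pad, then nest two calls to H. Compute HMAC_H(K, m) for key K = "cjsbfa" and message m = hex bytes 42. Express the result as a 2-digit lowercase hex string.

8c

Key "cjsbfa" = 63 6a 73 62 66 61 is exactly B = 6 bytes: K' = 63 6a 73 62 66 61.
K' ⊕ ipad = 55 5c 45 54 50 57.  K' ⊕ opad = 3f 36 2f 3e 3a 3d.
Inner input = (K'⊕ipad) ∥ m = 55 5c 45 54 50 57 ∥ 42.
Inner hash: sum = 85+92+69+84+80+87+66 = 563; mod 256 = 51 → 33.
Outer input = (K'⊕opad) ∥ inner = 3f 36 2f 3e 3a 3d ∥ 33.
Outer hash (tag): sum = 63+54+47+62+58+61+51 = 396; mod 256 = 140 → 8c.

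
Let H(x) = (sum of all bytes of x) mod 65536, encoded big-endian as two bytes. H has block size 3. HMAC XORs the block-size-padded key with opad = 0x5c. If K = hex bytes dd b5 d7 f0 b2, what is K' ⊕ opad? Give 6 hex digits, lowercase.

Key hex bytes dd b5 d7 f0 b2 is 5 bytes > B = 3, so hash it first: H(key) = 04 0b, then zero-pad to 3 bytes: K' = 04 0b 00.
XOR each byte with 0x5c: 04⊕5c=58, 0b⊕5c=57, 00⊕5c=5c.

58575c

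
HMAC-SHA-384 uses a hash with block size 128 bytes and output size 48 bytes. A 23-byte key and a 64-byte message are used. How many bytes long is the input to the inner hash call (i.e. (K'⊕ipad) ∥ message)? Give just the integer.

192

Key is 23 ≤ 128 bytes, zero-padded: |K'| = 128.
Inner input = (K'⊕ipad) ∥ m → 128 + 64 = 192 bytes.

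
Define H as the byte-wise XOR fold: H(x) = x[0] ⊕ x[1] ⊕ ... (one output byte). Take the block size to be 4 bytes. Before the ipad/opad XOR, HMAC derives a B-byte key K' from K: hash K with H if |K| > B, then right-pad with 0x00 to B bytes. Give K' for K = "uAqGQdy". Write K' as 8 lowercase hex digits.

|K| = 7 > B = 4, so first hash the key.
H(K): XOR 75⊕41⊕71⊕47⊕51⊕64⊕79 = 4e.
Zero-pad H(K) = 4e to 4 bytes: K' = 4e 00 00 00.

4e000000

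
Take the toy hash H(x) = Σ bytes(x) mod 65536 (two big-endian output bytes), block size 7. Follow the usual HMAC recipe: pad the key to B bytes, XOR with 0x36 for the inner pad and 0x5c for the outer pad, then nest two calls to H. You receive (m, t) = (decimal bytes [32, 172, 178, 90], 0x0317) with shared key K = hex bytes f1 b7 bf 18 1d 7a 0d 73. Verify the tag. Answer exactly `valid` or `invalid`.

invalid

Key hex bytes f1 b7 bf 18 1d 7a 0d 73 is 8 bytes > B = 7, so hash it first: H(key) = 03 96, then zero-pad to 7 bytes: K' = 03 96 00 00 00 00 00.
K' ⊕ ipad = 35 a0 36 36 36 36 36; K' ⊕ opad = 5f ca 5c 5c 5c 5c 5c.
Inner hash: sum = 53+160+54+54+54+54+54+32+172+178+90 = 955 → 03 bb.
Outer hash (recomputed tag): sum = 95+202+92+92+92+92+92+3+187 = 947 → 03 b3.
Recomputed tag = 03b3; claimed = 0317 → mismatch.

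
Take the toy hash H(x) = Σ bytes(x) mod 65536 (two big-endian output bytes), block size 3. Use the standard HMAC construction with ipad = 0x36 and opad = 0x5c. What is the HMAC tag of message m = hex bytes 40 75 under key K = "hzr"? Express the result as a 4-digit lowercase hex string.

Key "hzr" = 68 7a 72 is exactly B = 3 bytes: K' = 68 7a 72.
K' ⊕ ipad = 5e 4c 44.  K' ⊕ opad = 34 26 2e.
Inner input = (K'⊕ipad) ∥ m = 5e 4c 44 ∥ 40 75.
Inner hash: sum = 94+76+68+64+117 = 419 → 01 a3.
Outer input = (K'⊕opad) ∥ inner = 34 26 2e ∥ 01 a3.
Outer hash (tag): sum = 52+38+46+1+163 = 300 → 01 2c.

012c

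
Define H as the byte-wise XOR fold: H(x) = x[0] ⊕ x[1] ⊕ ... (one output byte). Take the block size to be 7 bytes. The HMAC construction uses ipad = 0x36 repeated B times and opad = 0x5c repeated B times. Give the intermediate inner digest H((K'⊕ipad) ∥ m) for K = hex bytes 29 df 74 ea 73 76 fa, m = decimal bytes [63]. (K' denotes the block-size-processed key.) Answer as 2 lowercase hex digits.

Key hex bytes 29 df 74 ea 73 76 fa is exactly B = 7 bytes: K' = 29 df 74 ea 73 76 fa.
K' ⊕ ipad = 1f e9 42 dc 45 40 cc.
Inner input = 1f e9 42 dc 45 40 cc ∥ 3f.
Inner hash: XOR 1f⊕e9⊕42⊕dc⊕45⊕40⊕cc⊕3f = 9e.

9e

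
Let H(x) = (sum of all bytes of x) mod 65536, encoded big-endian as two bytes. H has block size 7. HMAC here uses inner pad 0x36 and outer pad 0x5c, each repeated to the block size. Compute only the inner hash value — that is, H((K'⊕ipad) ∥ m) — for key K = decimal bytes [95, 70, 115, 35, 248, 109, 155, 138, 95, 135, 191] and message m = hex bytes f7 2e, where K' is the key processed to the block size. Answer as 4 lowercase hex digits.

02c2

Key decimal bytes [95, 70, 115, 35, 248, 109, 155, 138, 95, 135, 191] = 5f 46 73 23 f8 6d 9b 8a 5f 87 bf is 11 bytes > B = 7, so hash it first: H(key) = 05 6a, then zero-pad to 7 bytes: K' = 05 6a 00 00 00 00 00.
K' ⊕ ipad = 33 5c 36 36 36 36 36.
Inner input = 33 5c 36 36 36 36 36 ∥ f7 2e.
Inner hash: sum = 51+92+54+54+54+54+54+247+46 = 706 → 02 c2.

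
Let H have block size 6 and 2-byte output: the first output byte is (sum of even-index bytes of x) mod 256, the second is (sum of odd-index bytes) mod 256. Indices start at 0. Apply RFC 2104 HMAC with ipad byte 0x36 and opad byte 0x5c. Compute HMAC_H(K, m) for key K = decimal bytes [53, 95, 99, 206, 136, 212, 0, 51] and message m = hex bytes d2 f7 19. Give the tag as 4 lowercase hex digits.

a185

Key decimal bytes [53, 95, 99, 206, 136, 212, 0, 51] = 35 5f 63 ce 88 d4 00 33 is 8 bytes > B = 6, so hash it first: H(key) = 20 34, then zero-pad to 6 bytes: K' = 20 34 00 00 00 00.
K' ⊕ ipad = 16 02 36 36 36 36.  K' ⊕ opad = 7c 68 5c 5c 5c 5c.
Inner input = (K'⊕ipad) ∥ m = 16 02 36 36 36 36 ∥ d2 f7 19.
Inner hash: even-index sum = 365 mod 256 = 109; odd-index sum = 357 mod 256 = 101 → 6d 65.
Outer input = (K'⊕opad) ∥ inner = 7c 68 5c 5c 5c 5c ∥ 6d 65.
Outer hash (tag): even-index sum = 417 mod 256 = 161; odd-index sum = 389 mod 256 = 133 → a1 85.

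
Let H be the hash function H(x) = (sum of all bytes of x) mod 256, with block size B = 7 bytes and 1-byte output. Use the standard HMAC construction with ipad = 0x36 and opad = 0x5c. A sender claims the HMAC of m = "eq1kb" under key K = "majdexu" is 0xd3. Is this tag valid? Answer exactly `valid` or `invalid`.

invalid

Key "majdexu" = 6d 61 6a 64 65 78 75 is exactly B = 7 bytes: K' = 6d 61 6a 64 65 78 75.
K' ⊕ ipad = 5b 57 5c 52 53 4e 43; K' ⊕ opad = 31 3d 36 38 39 24 29.
Inner hash: sum = 91+87+92+82+83+78+67+101+113+49+107+98 = 1048; mod 256 = 24 → 18.
Outer hash (recomputed tag): sum = 49+61+54+56+57+36+41+24 = 378; mod 256 = 122 → 7a.
Recomputed tag = 7a; claimed = d3 → mismatch.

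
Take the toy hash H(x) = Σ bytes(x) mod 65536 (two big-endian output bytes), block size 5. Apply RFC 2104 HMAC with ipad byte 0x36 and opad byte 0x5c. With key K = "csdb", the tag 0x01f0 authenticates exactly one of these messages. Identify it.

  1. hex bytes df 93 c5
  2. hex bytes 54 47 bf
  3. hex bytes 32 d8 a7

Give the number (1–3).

1

Key "csdb" = 63 73 64 62 is 4 bytes ≤ B = 5; zero-pad to 5 bytes: K' = 63 73 64 62 00.
K' ⊕ ipad = 55 45 52 54 36; K' ⊕ opad = 3f 2f 38 3e 5c.
m1: inner = H(55 45 52 54 36 df 93 c5) = 03 ad; tag = H(3f 2f 38 3e 5c 03 ad) = 01f0 ← matches
m2: inner = H(55 45 52 54 36 54 47 bf) = 02 d0; tag = H(3f 2f 38 3e 5c 02 d0) = 0212
m3: inner = H(55 45 52 54 36 32 d8 a7) = 03 27; tag = H(3f 2f 38 3e 5c 03 27) = 016a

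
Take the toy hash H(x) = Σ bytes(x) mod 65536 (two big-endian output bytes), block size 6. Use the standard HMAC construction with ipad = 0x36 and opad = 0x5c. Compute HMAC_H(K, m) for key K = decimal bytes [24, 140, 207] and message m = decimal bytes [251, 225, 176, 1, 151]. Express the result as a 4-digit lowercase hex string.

Key decimal bytes [24, 140, 207] = 18 8c cf is 3 bytes ≤ B = 6; zero-pad to 6 bytes: K' = 18 8c cf 00 00 00.
K' ⊕ ipad = 2e ba f9 36 36 36.  K' ⊕ opad = 44 d0 93 5c 5c 5c.
Inner input = (K'⊕ipad) ∥ m = 2e ba f9 36 36 36 ∥ fb e1 b0 01 97.
Inner hash: sum = 46+186+249+54+54+54+251+225+176+1+151 = 1447 → 05 a7.
Outer input = (K'⊕opad) ∥ inner = 44 d0 93 5c 5c 5c ∥ 05 a7.
Outer hash (tag): sum = 68+208+147+92+92+92+5+167 = 871 → 03 67.

0367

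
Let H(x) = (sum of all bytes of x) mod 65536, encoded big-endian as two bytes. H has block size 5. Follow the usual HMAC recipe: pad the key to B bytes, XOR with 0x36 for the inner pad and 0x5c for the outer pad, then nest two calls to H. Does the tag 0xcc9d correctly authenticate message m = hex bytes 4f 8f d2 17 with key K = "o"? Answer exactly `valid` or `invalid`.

invalid

Key "o" = 6f is 1 byte ≤ B = 5; zero-pad to 5 bytes: K' = 6f 00 00 00 00.
K' ⊕ ipad = 59 36 36 36 36; K' ⊕ opad = 33 5c 5c 5c 5c.
Inner hash: sum = 89+54+54+54+54+79+143+210+23 = 760 → 02 f8.
Outer hash (recomputed tag): sum = 51+92+92+92+92+2+248 = 669 → 02 9d.
Recomputed tag = 029d; claimed = cc9d → mismatch.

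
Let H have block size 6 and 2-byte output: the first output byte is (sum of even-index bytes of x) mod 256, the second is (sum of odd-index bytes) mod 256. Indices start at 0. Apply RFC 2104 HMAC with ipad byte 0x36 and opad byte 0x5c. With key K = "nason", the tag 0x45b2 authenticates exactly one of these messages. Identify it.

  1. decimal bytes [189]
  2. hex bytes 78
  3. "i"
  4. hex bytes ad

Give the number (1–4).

1

Key "nason" = 6e 61 73 6f 6e is 5 bytes ≤ B = 6; zero-pad to 6 bytes: K' = 6e 61 73 6f 6e 00.
K' ⊕ ipad = 58 57 45 59 58 36; K' ⊕ opad = 32 3d 2f 33 32 5c.
m1: inner = H(58 57 45 59 58 36 bd) = b2 e6; tag = H(32 3d 2f 33 32 5c b2 e6) = 45b2 ← matches
m2: inner = H(58 57 45 59 58 36 78) = 6d e6; tag = H(32 3d 2f 33 32 5c 6d e6) = 00b2
m3: inner = H(58 57 45 59 58 36 69) = 5e e6; tag = H(32 3d 2f 33 32 5c 5e e6) = f1b2
m4: inner = H(58 57 45 59 58 36 ad) = a2 e6; tag = H(32 3d 2f 33 32 5c a2 e6) = 35b2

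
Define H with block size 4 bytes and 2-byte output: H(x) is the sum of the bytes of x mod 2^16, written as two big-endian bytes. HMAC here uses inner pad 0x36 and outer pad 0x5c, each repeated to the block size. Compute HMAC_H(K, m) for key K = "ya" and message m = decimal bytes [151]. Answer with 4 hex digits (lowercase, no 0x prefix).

01c4

Key "ya" = 79 61 is 2 bytes ≤ B = 4; zero-pad to 4 bytes: K' = 79 61 00 00.
K' ⊕ ipad = 4f 57 36 36.  K' ⊕ opad = 25 3d 5c 5c.
Inner input = (K'⊕ipad) ∥ m = 4f 57 36 36 ∥ 97.
Inner hash: sum = 79+87+54+54+151 = 425 → 01 a9.
Outer input = (K'⊕opad) ∥ inner = 25 3d 5c 5c ∥ 01 a9.
Outer hash (tag): sum = 37+61+92+92+1+169 = 452 → 01 c4.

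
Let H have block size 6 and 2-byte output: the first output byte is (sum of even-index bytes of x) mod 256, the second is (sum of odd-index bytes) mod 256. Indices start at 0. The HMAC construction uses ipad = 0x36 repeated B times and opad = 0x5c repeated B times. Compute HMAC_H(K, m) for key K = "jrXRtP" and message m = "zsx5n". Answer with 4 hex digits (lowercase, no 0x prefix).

cefe

Key "jrXRtP" = 6a 72 58 52 74 50 is exactly B = 6 bytes: K' = 6a 72 58 52 74 50.
K' ⊕ ipad = 5c 44 6e 64 42 66.  K' ⊕ opad = 36 2e 04 0e 28 0c.
Inner input = (K'⊕ipad) ∥ m = 5c 44 6e 64 42 66 ∥ 7a 73 78 35 6e.
Inner hash: even-index sum = 620 mod 256 = 108; odd-index sum = 438 mod 256 = 182 → 6c b6.
Outer input = (K'⊕opad) ∥ inner = 36 2e 04 0e 28 0c ∥ 6c b6.
Outer hash (tag): even-index sum = 206 mod 256 = 206; odd-index sum = 254 mod 256 = 254 → ce fe.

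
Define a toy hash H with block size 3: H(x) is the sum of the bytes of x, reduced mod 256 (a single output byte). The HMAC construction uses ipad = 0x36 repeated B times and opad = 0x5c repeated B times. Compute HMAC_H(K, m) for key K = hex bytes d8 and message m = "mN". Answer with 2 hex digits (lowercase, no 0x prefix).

51

Key hex bytes d8 is 1 byte ≤ B = 3; zero-pad to 3 bytes: K' = d8 00 00.
K' ⊕ ipad = ee 36 36.  K' ⊕ opad = 84 5c 5c.
Inner input = (K'⊕ipad) ∥ m = ee 36 36 ∥ 6d 4e.
Inner hash: sum = 238+54+54+109+78 = 533; mod 256 = 21 → 15.
Outer input = (K'⊕opad) ∥ inner = 84 5c 5c ∥ 15.
Outer hash (tag): sum = 132+92+92+21 = 337; mod 256 = 81 → 51.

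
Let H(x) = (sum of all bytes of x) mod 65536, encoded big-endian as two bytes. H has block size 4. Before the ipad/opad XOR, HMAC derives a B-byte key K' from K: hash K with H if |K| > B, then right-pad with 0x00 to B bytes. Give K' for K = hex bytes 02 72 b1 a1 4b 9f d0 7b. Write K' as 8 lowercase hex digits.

|K| = 8 > B = 4, so first hash the key.
H(K): sum = 2+114+177+161+75+159+208+123 = 1019 → 03 fb.
Zero-pad H(K) = 03 fb to 4 bytes: K' = 03 fb 00 00.

03fb0000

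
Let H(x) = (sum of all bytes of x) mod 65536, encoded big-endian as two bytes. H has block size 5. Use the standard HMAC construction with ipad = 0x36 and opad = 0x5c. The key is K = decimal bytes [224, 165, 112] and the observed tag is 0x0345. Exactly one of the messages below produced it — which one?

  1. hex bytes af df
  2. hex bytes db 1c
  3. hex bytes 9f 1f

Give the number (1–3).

1

Key decimal bytes [224, 165, 112] = e0 a5 70 is 3 bytes ≤ B = 5; zero-pad to 5 bytes: K' = e0 a5 70 00 00.
K' ⊕ ipad = d6 93 46 36 36; K' ⊕ opad = bc f9 2c 5c 5c.
m1: inner = H(d6 93 46 36 36 af df) = 03 a9; tag = H(bc f9 2c 5c 5c 03 a9) = 0345 ← matches
m2: inner = H(d6 93 46 36 36 db 1c) = 03 12; tag = H(bc f9 2c 5c 5c 03 12) = 02ae
m3: inner = H(d6 93 46 36 36 9f 1f) = 02 d9; tag = H(bc f9 2c 5c 5c 02 d9) = 0374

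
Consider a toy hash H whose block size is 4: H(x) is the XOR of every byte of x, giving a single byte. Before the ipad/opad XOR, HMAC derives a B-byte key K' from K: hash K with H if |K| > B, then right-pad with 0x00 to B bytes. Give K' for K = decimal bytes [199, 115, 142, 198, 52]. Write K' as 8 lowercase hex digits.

c8000000

|K| = 5 > B = 4, so first hash the key.
H(K): XOR c7⊕73⊕8e⊕c6⊕34 = c8.
Zero-pad H(K) = c8 to 4 bytes: K' = c8 00 00 00.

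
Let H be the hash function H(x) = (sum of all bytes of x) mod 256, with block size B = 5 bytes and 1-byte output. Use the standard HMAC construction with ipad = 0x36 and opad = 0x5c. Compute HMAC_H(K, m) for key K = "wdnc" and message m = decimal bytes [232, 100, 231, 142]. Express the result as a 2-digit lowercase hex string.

67

Key "wdnc" = 77 64 6e 63 is 4 bytes ≤ B = 5; zero-pad to 5 bytes: K' = 77 64 6e 63 00.
K' ⊕ ipad = 41 52 58 55 36.  K' ⊕ opad = 2b 38 32 3f 5c.
Inner input = (K'⊕ipad) ∥ m = 41 52 58 55 36 ∥ e8 64 e7 8e.
Inner hash: sum = 65+82+88+85+54+232+100+231+142 = 1079; mod 256 = 55 → 37.
Outer input = (K'⊕opad) ∥ inner = 2b 38 32 3f 5c ∥ 37.
Outer hash (tag): sum = 43+56+50+63+92+55 = 359; mod 256 = 103 → 67.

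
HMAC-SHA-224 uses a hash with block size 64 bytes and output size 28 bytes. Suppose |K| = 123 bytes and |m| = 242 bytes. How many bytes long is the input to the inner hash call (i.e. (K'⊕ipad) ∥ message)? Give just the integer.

306

Key is 123 > 64 bytes, so it is hashed to 28 bytes then zero-padded to 64: |K'| = 64.
Inner input = (K'⊕ipad) ∥ m → 64 + 242 = 306 bytes.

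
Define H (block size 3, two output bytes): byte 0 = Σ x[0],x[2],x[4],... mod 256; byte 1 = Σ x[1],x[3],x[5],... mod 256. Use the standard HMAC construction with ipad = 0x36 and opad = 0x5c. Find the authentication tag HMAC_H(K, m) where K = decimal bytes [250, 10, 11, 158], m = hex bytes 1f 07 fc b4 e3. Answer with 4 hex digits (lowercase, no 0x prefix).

Key decimal bytes [250, 10, 11, 158] = fa 0a 0b 9e is 4 bytes > B = 3, so hash it first: H(key) = 05 a8, then zero-pad to 3 bytes: K' = 05 a8 00.
K' ⊕ ipad = 33 9e 36.  K' ⊕ opad = 59 f4 5c.
Inner input = (K'⊕ipad) ∥ m = 33 9e 36 ∥ 1f 07 fc b4 e3.
Inner hash: even-index sum = 292 mod 256 = 36; odd-index sum = 668 mod 256 = 156 → 24 9c.
Outer input = (K'⊕opad) ∥ inner = 59 f4 5c ∥ 24 9c.
Outer hash (tag): even-index sum = 337 mod 256 = 81; odd-index sum = 280 mod 256 = 24 → 51 18.

5118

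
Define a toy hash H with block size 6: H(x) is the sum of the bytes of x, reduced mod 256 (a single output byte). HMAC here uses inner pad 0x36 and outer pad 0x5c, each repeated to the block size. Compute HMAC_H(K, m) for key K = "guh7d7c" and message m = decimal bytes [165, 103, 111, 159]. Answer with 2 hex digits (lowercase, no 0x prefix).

68

Key "guh7d7c" = 67 75 68 37 64 37 63 is 7 bytes > B = 6, so hash it first: H(key) = 79, then zero-pad to 6 bytes: K' = 79 00 00 00 00 00.
K' ⊕ ipad = 4f 36 36 36 36 36.  K' ⊕ opad = 25 5c 5c 5c 5c 5c.
Inner input = (K'⊕ipad) ∥ m = 4f 36 36 36 36 36 ∥ a5 67 6f 9f.
Inner hash: sum = 79+54+54+54+54+54+165+103+111+159 = 887; mod 256 = 119 → 77.
Outer input = (K'⊕opad) ∥ inner = 25 5c 5c 5c 5c 5c ∥ 77.
Outer hash (tag): sum = 37+92+92+92+92+92+119 = 616; mod 256 = 104 → 68.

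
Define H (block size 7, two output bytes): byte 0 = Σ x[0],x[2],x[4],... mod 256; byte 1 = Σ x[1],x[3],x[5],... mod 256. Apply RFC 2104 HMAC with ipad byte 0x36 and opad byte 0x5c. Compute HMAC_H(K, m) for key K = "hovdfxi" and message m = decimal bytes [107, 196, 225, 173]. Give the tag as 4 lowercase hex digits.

124d

Key "hovdfxi" = 68 6f 76 64 66 78 69 is exactly B = 7 bytes: K' = 68 6f 76 64 66 78 69.
K' ⊕ ipad = 5e 59 40 52 50 4e 5f.  K' ⊕ opad = 34 33 2a 38 3a 24 35.
Inner input = (K'⊕ipad) ∥ m = 5e 59 40 52 50 4e 5f ∥ 6b c4 e1 ad.
Inner hash: even-index sum = 702 mod 256 = 190; odd-index sum = 581 mod 256 = 69 → be 45.
Outer input = (K'⊕opad) ∥ inner = 34 33 2a 38 3a 24 35 ∥ be 45.
Outer hash (tag): even-index sum = 274 mod 256 = 18; odd-index sum = 333 mod 256 = 77 → 12 4d.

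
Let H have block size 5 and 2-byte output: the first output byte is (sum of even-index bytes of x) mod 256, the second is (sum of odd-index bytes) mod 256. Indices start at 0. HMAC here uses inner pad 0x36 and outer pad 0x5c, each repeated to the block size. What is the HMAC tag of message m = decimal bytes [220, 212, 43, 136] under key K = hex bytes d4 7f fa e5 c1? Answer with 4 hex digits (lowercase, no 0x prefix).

eedd

Key hex bytes d4 7f fa e5 c1 is exactly B = 5 bytes: K' = d4 7f fa e5 c1.
K' ⊕ ipad = e2 49 cc d3 f7.  K' ⊕ opad = 88 23 a6 b9 9d.
Inner input = (K'⊕ipad) ∥ m = e2 49 cc d3 f7 ∥ dc d4 2b 88.
Inner hash: even-index sum = 1025 mod 256 = 1; odd-index sum = 547 mod 256 = 35 → 01 23.
Outer input = (K'⊕opad) ∥ inner = 88 23 a6 b9 9d ∥ 01 23.
Outer hash (tag): even-index sum = 494 mod 256 = 238; odd-index sum = 221 mod 256 = 221 → ee dd.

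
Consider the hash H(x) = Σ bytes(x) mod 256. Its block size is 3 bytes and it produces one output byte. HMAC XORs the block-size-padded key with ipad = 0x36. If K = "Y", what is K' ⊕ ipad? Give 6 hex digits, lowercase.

Key "Y" = 59 is 1 byte ≤ B = 3; zero-pad to 3 bytes: K' = 59 00 00.
XOR each byte with 0x36: 59⊕36=6f, 00⊕36=36, 00⊕36=36.

6f3636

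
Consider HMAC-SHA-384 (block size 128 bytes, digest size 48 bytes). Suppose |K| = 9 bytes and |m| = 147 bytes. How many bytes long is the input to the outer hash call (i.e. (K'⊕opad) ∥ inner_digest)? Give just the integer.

Key is 9 ≤ 128 bytes, zero-padded: |K'| = 128.
Outer input = (K'⊕opad) ∥ H(inner) → 128 + 48 = 176 bytes.

176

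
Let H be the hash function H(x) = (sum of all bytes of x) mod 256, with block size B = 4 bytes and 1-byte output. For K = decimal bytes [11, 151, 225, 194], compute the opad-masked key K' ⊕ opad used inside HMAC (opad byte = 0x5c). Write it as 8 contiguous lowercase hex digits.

Key decimal bytes [11, 151, 225, 194] = 0b 97 e1 c2 is exactly B = 4 bytes: K' = 0b 97 e1 c2.
XOR each byte with 0x5c: 0b⊕5c=57, 97⊕5c=cb, e1⊕5c=bd, c2⊕5c=9e.

57cbbd9e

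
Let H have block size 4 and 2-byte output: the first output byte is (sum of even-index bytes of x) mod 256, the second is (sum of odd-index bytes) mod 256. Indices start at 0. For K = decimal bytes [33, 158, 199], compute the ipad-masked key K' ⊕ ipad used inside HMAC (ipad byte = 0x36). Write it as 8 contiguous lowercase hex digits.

17a8f136

Key decimal bytes [33, 158, 199] = 21 9e c7 is 3 bytes ≤ B = 4; zero-pad to 4 bytes: K' = 21 9e c7 00.
XOR each byte with 0x36: 21⊕36=17, 9e⊕36=a8, c7⊕36=f1, 00⊕36=36.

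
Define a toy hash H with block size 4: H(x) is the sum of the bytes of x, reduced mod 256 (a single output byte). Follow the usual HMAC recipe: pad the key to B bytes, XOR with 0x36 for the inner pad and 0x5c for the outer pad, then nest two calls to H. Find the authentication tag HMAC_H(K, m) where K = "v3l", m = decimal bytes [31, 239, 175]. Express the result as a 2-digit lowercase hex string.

b7

Key "v3l" = 76 33 6c is 3 bytes ≤ B = 4; zero-pad to 4 bytes: K' = 76 33 6c 00.
K' ⊕ ipad = 40 05 5a 36.  K' ⊕ opad = 2a 6f 30 5c.
Inner input = (K'⊕ipad) ∥ m = 40 05 5a 36 ∥ 1f ef af.
Inner hash: sum = 64+5+90+54+31+239+175 = 658; mod 256 = 146 → 92.
Outer input = (K'⊕opad) ∥ inner = 2a 6f 30 5c ∥ 92.
Outer hash (tag): sum = 42+111+48+92+146 = 439; mod 256 = 183 → b7.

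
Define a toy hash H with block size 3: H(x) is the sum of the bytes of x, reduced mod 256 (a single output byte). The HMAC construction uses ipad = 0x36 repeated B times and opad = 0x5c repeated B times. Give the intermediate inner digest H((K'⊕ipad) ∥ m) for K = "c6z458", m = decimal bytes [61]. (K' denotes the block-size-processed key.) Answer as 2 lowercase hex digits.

2b

Key "c6z458" = 63 36 7a 34 35 38 is 6 bytes > B = 3, so hash it first: H(key) = b4, then zero-pad to 3 bytes: K' = b4 00 00.
K' ⊕ ipad = 82 36 36.
Inner input = 82 36 36 ∥ 3d.
Inner hash: sum = 130+54+54+61 = 299; mod 256 = 43 → 2b.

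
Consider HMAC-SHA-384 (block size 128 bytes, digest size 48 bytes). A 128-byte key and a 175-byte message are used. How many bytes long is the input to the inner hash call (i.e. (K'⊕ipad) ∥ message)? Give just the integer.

303

Key is 128 ≤ 128 bytes, zero-padded: |K'| = 128.
Inner input = (K'⊕ipad) ∥ m → 128 + 175 = 303 bytes.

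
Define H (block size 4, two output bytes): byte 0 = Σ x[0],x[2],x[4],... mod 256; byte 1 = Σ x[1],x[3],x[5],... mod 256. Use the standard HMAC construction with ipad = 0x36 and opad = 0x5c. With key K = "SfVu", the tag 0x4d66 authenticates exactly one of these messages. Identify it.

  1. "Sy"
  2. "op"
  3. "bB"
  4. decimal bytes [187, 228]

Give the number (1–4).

2

Key "SfVu" = 53 66 56 75 is exactly B = 4 bytes: K' = 53 66 56 75.
K' ⊕ ipad = 65 50 60 43; K' ⊕ opad = 0f 3a 0a 29.
m1: inner = H(65 50 60 43 53 79) = 18 0c; tag = H(0f 3a 0a 29 18 0c) = 316f
m2: inner = H(65 50 60 43 6f 70) = 34 03; tag = H(0f 3a 0a 29 34 03) = 4d66 ← matches
m3: inner = H(65 50 60 43 62 42) = 27 d5; tag = H(0f 3a 0a 29 27 d5) = 4038
m4: inner = H(65 50 60 43 bb e4) = 80 77; tag = H(0f 3a 0a 29 80 77) = 99da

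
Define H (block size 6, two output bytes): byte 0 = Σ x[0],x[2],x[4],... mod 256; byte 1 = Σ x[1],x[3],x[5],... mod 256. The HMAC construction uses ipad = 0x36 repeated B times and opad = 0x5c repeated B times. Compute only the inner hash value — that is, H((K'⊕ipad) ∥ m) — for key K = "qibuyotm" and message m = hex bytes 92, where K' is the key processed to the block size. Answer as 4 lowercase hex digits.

Key "qibuyotm" = 71 69 62 75 79 6f 74 6d is 8 bytes > B = 6, so hash it first: H(key) = c0 ba, then zero-pad to 6 bytes: K' = c0 ba 00 00 00 00.
K' ⊕ ipad = f6 8c 36 36 36 36.
Inner input = f6 8c 36 36 36 36 ∥ 92.
Inner hash: even-index sum = 500 mod 256 = 244; odd-index sum = 248 mod 256 = 248 → f4 f8.

f4f8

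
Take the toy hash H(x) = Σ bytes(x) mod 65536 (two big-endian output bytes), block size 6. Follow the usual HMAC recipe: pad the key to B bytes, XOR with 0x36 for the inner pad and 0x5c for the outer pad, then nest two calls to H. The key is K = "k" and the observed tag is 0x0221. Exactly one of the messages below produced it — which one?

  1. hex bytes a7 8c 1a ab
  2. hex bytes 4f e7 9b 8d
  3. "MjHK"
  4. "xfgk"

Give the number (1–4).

4

Key "k" = 6b is 1 byte ≤ B = 6; zero-pad to 6 bytes: K' = 6b 00 00 00 00 00.
K' ⊕ ipad = 5d 36 36 36 36 36; K' ⊕ opad = 37 5c 5c 5c 5c 5c.
m1: inner = H(5d 36 36 36 36 36 a7 8c 1a ab) = 03 63; tag = H(37 5c 5c 5c 5c 5c 03 63) = 0269
m2: inner = H(5d 36 36 36 36 36 4f e7 9b 8d) = 03 c9; tag = H(37 5c 5c 5c 5c 5c 03 c9) = 02cf
m3: inner = H(5d 36 36 36 36 36 4d 6a 48 4b) = 02 b5; tag = H(37 5c 5c 5c 5c 5c 02 b5) = 02ba
m4: inner = H(5d 36 36 36 36 36 78 66 67 6b) = 03 1b; tag = H(37 5c 5c 5c 5c 5c 03 1b) = 0221 ← matches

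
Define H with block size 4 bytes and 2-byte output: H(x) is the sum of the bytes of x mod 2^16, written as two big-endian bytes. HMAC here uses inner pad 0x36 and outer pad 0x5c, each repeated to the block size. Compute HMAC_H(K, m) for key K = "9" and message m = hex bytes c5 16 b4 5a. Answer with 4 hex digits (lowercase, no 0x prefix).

0215

Key "9" = 39 is 1 byte ≤ B = 4; zero-pad to 4 bytes: K' = 39 00 00 00.
K' ⊕ ipad = 0f 36 36 36.  K' ⊕ opad = 65 5c 5c 5c.
Inner input = (K'⊕ipad) ∥ m = 0f 36 36 36 ∥ c5 16 b4 5a.
Inner hash: sum = 15+54+54+54+197+22+180+90 = 666 → 02 9a.
Outer input = (K'⊕opad) ∥ inner = 65 5c 5c 5c ∥ 02 9a.
Outer hash (tag): sum = 101+92+92+92+2+154 = 533 → 02 15.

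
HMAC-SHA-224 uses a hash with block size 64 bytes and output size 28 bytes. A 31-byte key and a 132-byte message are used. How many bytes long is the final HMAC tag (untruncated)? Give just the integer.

The tag is one SHA-224 digest: 28 bytes.

28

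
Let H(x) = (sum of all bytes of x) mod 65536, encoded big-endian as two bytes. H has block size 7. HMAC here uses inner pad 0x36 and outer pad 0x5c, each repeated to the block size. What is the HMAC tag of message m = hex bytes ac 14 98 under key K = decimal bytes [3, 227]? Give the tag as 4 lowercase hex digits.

Key decimal bytes [3, 227] = 03 e3 is 2 bytes ≤ B = 7; zero-pad to 7 bytes: K' = 03 e3 00 00 00 00 00.
K' ⊕ ipad = 35 d5 36 36 36 36 36.  K' ⊕ opad = 5f bf 5c 5c 5c 5c 5c.
Inner input = (K'⊕ipad) ∥ m = 35 d5 36 36 36 36 36 ∥ ac 14 98.
Inner hash: sum = 53+213+54+54+54+54+54+172+20+152 = 880 → 03 70.
Outer input = (K'⊕opad) ∥ inner = 5f bf 5c 5c 5c 5c 5c ∥ 03 70.
Outer hash (tag): sum = 95+191+92+92+92+92+92+3+112 = 861 → 03 5d.

035d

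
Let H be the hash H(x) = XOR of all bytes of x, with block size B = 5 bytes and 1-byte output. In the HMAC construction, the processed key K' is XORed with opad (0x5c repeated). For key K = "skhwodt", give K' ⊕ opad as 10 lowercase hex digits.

Key "skhwodt" = 73 6b 68 77 6f 64 74 is 7 bytes > B = 5, so hash it first: H(key) = 78, then zero-pad to 5 bytes: K' = 78 00 00 00 00.
XOR each byte with 0x5c: 78⊕5c=24, 00⊕5c=5c, 00⊕5c=5c, 00⊕5c=5c, 00⊕5c=5c.

245c5c5c5c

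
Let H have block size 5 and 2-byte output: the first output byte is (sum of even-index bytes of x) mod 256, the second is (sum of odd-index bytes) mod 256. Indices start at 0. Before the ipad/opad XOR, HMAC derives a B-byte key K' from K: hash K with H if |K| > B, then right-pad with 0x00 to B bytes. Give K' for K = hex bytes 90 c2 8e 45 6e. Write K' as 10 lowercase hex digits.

Key hex bytes 90 c2 8e 45 6e is exactly B = 5 bytes: K' = 90 c2 8e 45 6e.

90c28e456e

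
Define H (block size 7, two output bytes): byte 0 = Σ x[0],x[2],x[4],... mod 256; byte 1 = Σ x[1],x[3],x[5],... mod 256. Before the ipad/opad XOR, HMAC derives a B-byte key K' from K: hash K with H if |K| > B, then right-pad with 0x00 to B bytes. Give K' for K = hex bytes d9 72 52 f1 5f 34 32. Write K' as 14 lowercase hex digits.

d97252f15f3432

Key hex bytes d9 72 52 f1 5f 34 32 is exactly B = 7 bytes: K' = d9 72 52 f1 5f 34 32.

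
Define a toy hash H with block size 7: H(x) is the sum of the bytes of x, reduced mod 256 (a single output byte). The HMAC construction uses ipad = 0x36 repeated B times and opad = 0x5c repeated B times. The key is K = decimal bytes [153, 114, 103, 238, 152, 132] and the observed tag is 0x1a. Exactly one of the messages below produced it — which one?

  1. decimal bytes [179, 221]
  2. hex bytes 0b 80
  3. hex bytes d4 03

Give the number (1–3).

Key decimal bytes [153, 114, 103, 238, 152, 132] = 99 72 67 ee 98 84 is 6 bytes ≤ B = 7; zero-pad to 7 bytes: K' = 99 72 67 ee 98 84 00.
K' ⊕ ipad = af 44 51 d8 ae b2 36; K' ⊕ opad = c5 2e 3b b2 c4 d8 5c.
m1: inner = H(af 44 51 d8 ae b2 36 b3 dd) = 42; tag = H(c5 2e 3b b2 c4 d8 5c 42) = 1a ← matches
m2: inner = H(af 44 51 d8 ae b2 36 0b 80) = 3d; tag = H(c5 2e 3b b2 c4 d8 5c 3d) = 15
m3: inner = H(af 44 51 d8 ae b2 36 d4 03) = 89; tag = H(c5 2e 3b b2 c4 d8 5c 89) = 61

1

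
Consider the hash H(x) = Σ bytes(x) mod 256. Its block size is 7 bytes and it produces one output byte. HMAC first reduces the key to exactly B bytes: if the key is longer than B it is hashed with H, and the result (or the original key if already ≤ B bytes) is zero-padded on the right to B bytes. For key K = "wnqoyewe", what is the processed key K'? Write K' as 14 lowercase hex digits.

|K| = 8 > B = 7, so first hash the key.
H(K): sum = 119+110+113+111+121+101+119+101 = 895; mod 256 = 127 → 7f.
Zero-pad H(K) = 7f to 7 bytes: K' = 7f 00 00 00 00 00 00.

7f000000000000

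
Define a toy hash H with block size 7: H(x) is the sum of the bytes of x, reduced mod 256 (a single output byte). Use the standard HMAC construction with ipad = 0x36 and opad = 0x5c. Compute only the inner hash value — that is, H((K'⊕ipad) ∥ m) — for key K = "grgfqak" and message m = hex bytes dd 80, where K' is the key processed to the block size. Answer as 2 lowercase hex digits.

8e

Key "grgfqak" = 67 72 67 66 71 61 6b is exactly B = 7 bytes: K' = 67 72 67 66 71 61 6b.
K' ⊕ ipad = 51 44 51 50 47 57 5d.
Inner input = 51 44 51 50 47 57 5d ∥ dd 80.
Inner hash: sum = 81+68+81+80+71+87+93+221+128 = 910; mod 256 = 142 → 8e.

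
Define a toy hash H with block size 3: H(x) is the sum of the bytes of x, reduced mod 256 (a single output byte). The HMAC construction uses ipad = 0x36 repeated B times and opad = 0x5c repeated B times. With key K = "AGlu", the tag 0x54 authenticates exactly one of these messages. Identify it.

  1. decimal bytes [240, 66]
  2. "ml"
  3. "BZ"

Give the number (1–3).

Key "AGlu" = 41 47 6c 75 is 4 bytes > B = 3, so hash it first: H(key) = 69, then zero-pad to 3 bytes: K' = 69 00 00.
K' ⊕ ipad = 5f 36 36; K' ⊕ opad = 35 5c 5c.
m1: inner = H(5f 36 36 f0 42) = fd; tag = H(35 5c 5c fd) = ea
m2: inner = H(5f 36 36 6d 6c) = a4; tag = H(35 5c 5c a4) = 91
m3: inner = H(5f 36 36 42 5a) = 67; tag = H(35 5c 5c 67) = 54 ← matches

3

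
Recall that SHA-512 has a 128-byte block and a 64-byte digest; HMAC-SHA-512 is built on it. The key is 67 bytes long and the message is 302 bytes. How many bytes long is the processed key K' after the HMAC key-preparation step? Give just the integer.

Key is 67 ≤ 128 bytes, zero-padded: |K'| = 128.

128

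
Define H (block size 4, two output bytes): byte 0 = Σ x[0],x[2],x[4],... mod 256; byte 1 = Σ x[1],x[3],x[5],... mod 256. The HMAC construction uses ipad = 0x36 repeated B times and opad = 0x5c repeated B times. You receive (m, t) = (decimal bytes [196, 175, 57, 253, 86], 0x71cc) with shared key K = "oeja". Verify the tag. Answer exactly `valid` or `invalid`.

valid

Key "oeja" = 6f 65 6a 61 is exactly B = 4 bytes: K' = 6f 65 6a 61.
K' ⊕ ipad = 59 53 5c 57; K' ⊕ opad = 33 39 36 3d.
Inner hash: even-index sum = 520 mod 256 = 8; odd-index sum = 598 mod 256 = 86 → 08 56.
Outer hash (recomputed tag): even-index sum = 113 mod 256 = 113; odd-index sum = 204 mod 256 = 204 → 71 cc.
Recomputed tag = 71cc; claimed = 71cc → match.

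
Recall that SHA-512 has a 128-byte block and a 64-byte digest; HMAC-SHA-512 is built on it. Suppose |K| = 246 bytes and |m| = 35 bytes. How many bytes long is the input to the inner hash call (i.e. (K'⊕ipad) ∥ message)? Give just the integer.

163

Key is 246 > 128 bytes, so it is hashed to 64 bytes then zero-padded to 128: |K'| = 128.
Inner input = (K'⊕ipad) ∥ m → 128 + 35 = 163 bytes.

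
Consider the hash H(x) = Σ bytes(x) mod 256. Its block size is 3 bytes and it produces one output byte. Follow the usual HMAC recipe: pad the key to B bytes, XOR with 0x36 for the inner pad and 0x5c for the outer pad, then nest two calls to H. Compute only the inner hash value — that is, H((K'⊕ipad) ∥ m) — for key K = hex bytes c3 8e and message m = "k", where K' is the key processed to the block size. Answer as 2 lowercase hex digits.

4e

Key hex bytes c3 8e is 2 bytes ≤ B = 3; zero-pad to 3 bytes: K' = c3 8e 00.
K' ⊕ ipad = f5 b8 36.
Inner input = f5 b8 36 ∥ 6b.
Inner hash: sum = 245+184+54+107 = 590; mod 256 = 78 → 4e.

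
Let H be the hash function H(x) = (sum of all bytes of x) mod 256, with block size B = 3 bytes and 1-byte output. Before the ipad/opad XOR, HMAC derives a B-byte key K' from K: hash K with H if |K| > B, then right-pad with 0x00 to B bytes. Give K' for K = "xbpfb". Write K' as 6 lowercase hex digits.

|K| = 5 > B = 3, so first hash the key.
H(K): sum = 120+98+112+102+98 = 530; mod 256 = 18 → 12.
Zero-pad H(K) = 12 to 3 bytes: K' = 12 00 00.

120000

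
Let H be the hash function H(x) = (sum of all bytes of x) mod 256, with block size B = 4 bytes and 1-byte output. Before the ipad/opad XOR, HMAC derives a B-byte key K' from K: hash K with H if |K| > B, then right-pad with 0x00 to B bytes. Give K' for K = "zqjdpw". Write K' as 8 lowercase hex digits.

|K| = 6 > B = 4, so first hash the key.
H(K): sum = 122+113+106+100+112+119 = 672; mod 256 = 160 → a0.
Zero-pad H(K) = a0 to 4 bytes: K' = a0 00 00 00.

a0000000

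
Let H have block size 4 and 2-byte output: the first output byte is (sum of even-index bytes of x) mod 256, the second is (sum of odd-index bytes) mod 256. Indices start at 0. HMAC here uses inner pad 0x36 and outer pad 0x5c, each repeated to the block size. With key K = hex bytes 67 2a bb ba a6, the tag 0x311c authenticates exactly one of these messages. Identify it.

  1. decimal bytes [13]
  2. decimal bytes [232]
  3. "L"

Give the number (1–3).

Key hex bytes 67 2a bb ba a6 is 5 bytes > B = 4, so hash it first: H(key) = c8 e4, then zero-pad to 4 bytes: K' = c8 e4 00 00.
K' ⊕ ipad = fe d2 36 36; K' ⊕ opad = 94 b8 5c 5c.
m1: inner = H(fe d2 36 36 0d) = 41 08; tag = H(94 b8 5c 5c 41 08) = 311c ← matches
m2: inner = H(fe d2 36 36 e8) = 1c 08; tag = H(94 b8 5c 5c 1c 08) = 0c1c
m3: inner = H(fe d2 36 36 4c) = 80 08; tag = H(94 b8 5c 5c 80 08) = 701c

1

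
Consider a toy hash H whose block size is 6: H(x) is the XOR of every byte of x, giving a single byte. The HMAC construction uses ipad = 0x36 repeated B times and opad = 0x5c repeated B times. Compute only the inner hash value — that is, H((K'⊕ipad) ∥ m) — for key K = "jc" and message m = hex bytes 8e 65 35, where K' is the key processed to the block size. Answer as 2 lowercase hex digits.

Key "jc" = 6a 63 is 2 bytes ≤ B = 6; zero-pad to 6 bytes: K' = 6a 63 00 00 00 00.
K' ⊕ ipad = 5c 55 36 36 36 36.
Inner input = 5c 55 36 36 36 36 ∥ 8e 65 35.
Inner hash: XOR 5c⊕55⊕36⊕36⊕36⊕36⊕8e⊕65⊕35 = d7.

d7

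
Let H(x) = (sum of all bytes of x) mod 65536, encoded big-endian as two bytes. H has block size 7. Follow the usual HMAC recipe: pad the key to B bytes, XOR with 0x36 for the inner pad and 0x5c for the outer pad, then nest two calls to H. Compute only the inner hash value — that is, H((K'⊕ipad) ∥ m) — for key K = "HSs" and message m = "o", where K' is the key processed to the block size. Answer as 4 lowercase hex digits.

026f

Key "HSs" = 48 53 73 is 3 bytes ≤ B = 7; zero-pad to 7 bytes: K' = 48 53 73 00 00 00 00.
K' ⊕ ipad = 7e 65 45 36 36 36 36.
Inner input = 7e 65 45 36 36 36 36 ∥ 6f.
Inner hash: sum = 126+101+69+54+54+54+54+111 = 623 → 02 6f.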